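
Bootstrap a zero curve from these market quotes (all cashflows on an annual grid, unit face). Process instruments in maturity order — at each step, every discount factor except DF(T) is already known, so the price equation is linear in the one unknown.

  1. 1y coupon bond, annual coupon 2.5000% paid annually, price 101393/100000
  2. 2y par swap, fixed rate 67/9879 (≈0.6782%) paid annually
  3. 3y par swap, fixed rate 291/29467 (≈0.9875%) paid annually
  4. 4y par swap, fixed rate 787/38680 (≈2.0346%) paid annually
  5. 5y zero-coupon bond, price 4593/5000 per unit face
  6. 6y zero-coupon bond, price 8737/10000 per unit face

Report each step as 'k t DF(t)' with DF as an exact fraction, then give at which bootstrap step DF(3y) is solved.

1 1 2473/2500
2 2 4933/5000
3 3 9709/10000
4 4 9213/10000
5 5 4593/5000
6 6 8737/10000
DF(3y) is solved at step 3

step 1 [1y] bond c/1=1/40: DF=(101393/100000 − 1/40·(0))/(1+1/40) = 2473/2500 ≈ 0.989200
step 2 [2y] swap r/1=67/9879: DF=(1 − 67/9879·(0.989200))/(1+67/9879) = 4933/5000 ≈ 0.986600
step 3 [3y] swap r/1=291/29467: DF=(1 − 291/29467·(0.989200+0.986600))/(1+291/29467) = 9709/10000 ≈ 0.970900
step 4 [4y] swap r/1=787/38680: DF=(1 − 787/38680·(0.989200+0.986600+0.970900))/(1+787/38680) = 9213/10000 ≈ 0.921300
step 5 [5y] zero: DF = P = 4593/5000 ≈ 0.918600
step 6 [6y] zero: DF = P = 8737/10000 ≈ 0.873700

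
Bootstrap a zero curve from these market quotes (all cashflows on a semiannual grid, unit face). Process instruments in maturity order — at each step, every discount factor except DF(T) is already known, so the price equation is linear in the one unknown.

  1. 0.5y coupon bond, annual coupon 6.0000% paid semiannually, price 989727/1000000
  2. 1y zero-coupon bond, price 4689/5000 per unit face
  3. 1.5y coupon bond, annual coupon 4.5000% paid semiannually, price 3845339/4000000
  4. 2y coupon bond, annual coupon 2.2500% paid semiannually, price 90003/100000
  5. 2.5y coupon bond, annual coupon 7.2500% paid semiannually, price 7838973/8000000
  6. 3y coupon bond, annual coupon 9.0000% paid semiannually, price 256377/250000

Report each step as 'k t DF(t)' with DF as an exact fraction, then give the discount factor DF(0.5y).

1 1/2 9609/10000
2 1 4689/5000
3 3/2 1123/1250
4 2 8589/10000
5 5/2 8177/10000
6 3 7887/10000
DF(0.5y) = 9609/10000 ≈ 0.960900

step 1 [0.5y] bond c/2=3/100: DF=(989727/1000000 − 3/100·(0))/(1+3/100) = 9609/10000 ≈ 0.960900
step 2 [1y] zero: DF = P = 4689/5000 ≈ 0.937800
step 3 [1.5y] bond c/2=9/400: DF=(3845339/4000000 − 9/400·(0.960900+0.937800))/(1+9/400) = 1123/1250 ≈ 0.898400
step 4 [2y] bond c/2=9/800: DF=(90003/100000 − 9/800·(0.960900+0.937800+0.898400))/(1+9/800) = 8589/10000 ≈ 0.858900
step 5 [2.5y] bond c/2=29/800: DF=(7838973/8000000 − 29/800·(0.960900+0.937800+0.898400+0.858900))/(1+29/800) = 8177/10000 ≈ 0.817700
step 6 [3y] bond c/2=9/200: DF=(256377/250000 − 9/200·(0.960900+0.937800+0.898400+0.858900+0.817700))/(1+9/200) = 7887/10000 ≈ 0.788700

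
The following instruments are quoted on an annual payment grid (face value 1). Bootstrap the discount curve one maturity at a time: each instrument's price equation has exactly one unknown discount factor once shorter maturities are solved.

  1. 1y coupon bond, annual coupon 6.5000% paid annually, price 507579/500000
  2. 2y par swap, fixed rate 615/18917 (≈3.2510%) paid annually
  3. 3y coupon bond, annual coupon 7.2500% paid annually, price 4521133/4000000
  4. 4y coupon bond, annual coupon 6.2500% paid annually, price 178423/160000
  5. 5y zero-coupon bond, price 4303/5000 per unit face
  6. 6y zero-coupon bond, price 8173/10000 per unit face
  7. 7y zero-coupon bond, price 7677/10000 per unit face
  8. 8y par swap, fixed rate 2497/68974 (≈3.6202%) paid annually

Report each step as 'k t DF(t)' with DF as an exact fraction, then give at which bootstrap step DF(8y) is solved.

1 1 2383/2500
2 2 1877/2000
3 3 463/500
4 4 4419/5000
5 5 4303/5000
6 6 8173/10000
7 7 7677/10000
8 8 7503/10000
DF(8y) is solved at step 8

step 1 [1y] bond c/1=13/200: DF=(507579/500000 − 13/200·(0))/(1+13/200) = 2383/2500 ≈ 0.953200
step 2 [2y] swap r/1=615/18917: DF=(1 − 615/18917·(0.953200))/(1+615/18917) = 1877/2000 ≈ 0.938500
step 3 [3y] bond c/1=29/400: DF=(4521133/4000000 − 29/400·(0.953200+0.938500))/(1+29/400) = 463/500 ≈ 0.926000
step 4 [4y] bond c/1=1/16: DF=(178423/160000 − 1/16·(0.953200+0.938500+0.926000))/(1+1/16) = 4419/5000 ≈ 0.883800
step 5 [5y] zero: DF = P = 4303/5000 ≈ 0.860600
step 6 [6y] zero: DF = P = 8173/10000 ≈ 0.817300
step 7 [7y] zero: DF = P = 7677/10000 ≈ 0.767700
step 8 [8y] swap r/1=2497/68974: DF=(1 − 2497/68974·(0.953200+0.938500+0.926000+0.883800+0.860600+0.817300+0.767700))/(1+2497/68974) = 7503/10000 ≈ 0.750300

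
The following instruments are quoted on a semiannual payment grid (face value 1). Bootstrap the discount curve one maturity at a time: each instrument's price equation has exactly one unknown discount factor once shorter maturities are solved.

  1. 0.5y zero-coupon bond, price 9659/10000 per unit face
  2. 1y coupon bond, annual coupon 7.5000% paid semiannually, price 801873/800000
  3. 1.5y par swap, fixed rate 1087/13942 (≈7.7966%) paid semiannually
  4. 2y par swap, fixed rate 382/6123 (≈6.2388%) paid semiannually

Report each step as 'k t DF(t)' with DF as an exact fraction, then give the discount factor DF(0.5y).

step 1 [0.5y] zero: DF = P = 9659/10000 ≈ 0.965900
step 2 [1y] bond c/2=3/80: DF=(801873/800000 − 3/80·(0.965900))/(1+3/80) = 582/625 ≈ 0.931200
step 3 [1.5y] swap r/2=1087/27884: DF=(1 − 1087/27884·(0.965900+0.931200))/(1+1087/27884) = 8913/10000 ≈ 0.891300
step 4 [2y] swap r/2=191/6123: DF=(1 − 191/6123·(0.965900+0.931200+0.891300))/(1+191/6123) = 4427/5000 ≈ 0.885400

1 1/2 9659/10000
2 1 582/625
3 3/2 8913/10000
4 2 4427/5000
DF(0.5y) = 9659/10000 ≈ 0.965900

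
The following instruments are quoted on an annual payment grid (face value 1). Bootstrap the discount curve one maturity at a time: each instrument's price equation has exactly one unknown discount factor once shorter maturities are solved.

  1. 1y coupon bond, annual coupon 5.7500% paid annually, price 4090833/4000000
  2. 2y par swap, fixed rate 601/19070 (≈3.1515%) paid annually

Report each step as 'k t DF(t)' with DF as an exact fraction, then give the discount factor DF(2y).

1 1 9671/10000
2 2 9399/10000
DF(2y) = 9399/10000 ≈ 0.939900

step 1 [1y] bond c/1=23/400: DF=(4090833/4000000 − 23/400·(0))/(1+23/400) = 9671/10000 ≈ 0.967100
step 2 [2y] swap r/1=601/19070: DF=(1 − 601/19070·(0.967100))/(1+601/19070) = 9399/10000 ≈ 0.939900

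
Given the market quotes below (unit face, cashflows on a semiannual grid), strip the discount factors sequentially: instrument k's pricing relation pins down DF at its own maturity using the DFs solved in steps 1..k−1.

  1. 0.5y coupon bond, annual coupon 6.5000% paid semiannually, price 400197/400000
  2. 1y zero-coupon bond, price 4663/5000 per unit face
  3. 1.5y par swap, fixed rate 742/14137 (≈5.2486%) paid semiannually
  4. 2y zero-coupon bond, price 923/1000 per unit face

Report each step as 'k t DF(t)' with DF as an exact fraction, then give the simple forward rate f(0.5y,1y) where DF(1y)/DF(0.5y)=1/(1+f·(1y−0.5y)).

1 1/2 969/1000
2 1 4663/5000
3 3/2 4629/5000
4 2 923/1000
f(0.5y,1y) = ((969/1000)/(4663/5000) − 1)/(1/2) = 364/4663 ≈ 7.8061%

step 1 [0.5y] bond c/2=13/400: DF=(400197/400000 − 13/400·(0))/(1+13/400) = 969/1000 ≈ 0.969000
step 2 [1y] zero: DF = P = 4663/5000 ≈ 0.932600
step 3 [1.5y] swap r/2=371/14137: DF=(1 − 371/14137·(0.969000+0.932600))/(1+371/14137) = 4629/5000 ≈ 0.925800
step 4 [2y] zero: DF = P = 923/1000 ≈ 0.923000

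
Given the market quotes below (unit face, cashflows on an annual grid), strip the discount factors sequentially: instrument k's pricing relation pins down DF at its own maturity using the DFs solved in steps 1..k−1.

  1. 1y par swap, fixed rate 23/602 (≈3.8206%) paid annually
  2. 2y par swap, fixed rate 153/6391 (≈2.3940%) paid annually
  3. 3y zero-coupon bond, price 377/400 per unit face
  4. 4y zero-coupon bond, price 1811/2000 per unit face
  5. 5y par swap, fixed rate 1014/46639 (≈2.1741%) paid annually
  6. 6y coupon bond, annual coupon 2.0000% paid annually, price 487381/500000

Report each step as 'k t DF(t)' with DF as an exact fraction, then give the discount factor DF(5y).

step 1 [1y] swap r/1=23/602: DF=(1 − 23/602·(0))/(1+23/602) = 602/625 ≈ 0.963200
step 2 [2y] swap r/1=153/6391: DF=(1 − 153/6391·(0.963200))/(1+153/6391) = 9541/10000 ≈ 0.954100
step 3 [3y] zero: DF = P = 377/400 ≈ 0.942500
step 4 [4y] zero: DF = P = 1811/2000 ≈ 0.905500
step 5 [5y] swap r/1=1014/46639: DF=(1 − 1014/46639·(0.963200+0.954100+0.942500+0.905500))/(1+1014/46639) = 4493/5000 ≈ 0.898600
step 6 [6y] bond c/1=1/50: DF=(487381/500000 − 1/50·(0.963200+0.954100+0.942500+0.905500+0.898600))/(1+1/50) = 4321/5000 ≈ 0.864200

1 1 602/625
2 2 9541/10000
3 3 377/400
4 4 1811/2000
5 5 4493/5000
6 6 4321/5000
DF(5y) = 4493/5000 ≈ 0.898600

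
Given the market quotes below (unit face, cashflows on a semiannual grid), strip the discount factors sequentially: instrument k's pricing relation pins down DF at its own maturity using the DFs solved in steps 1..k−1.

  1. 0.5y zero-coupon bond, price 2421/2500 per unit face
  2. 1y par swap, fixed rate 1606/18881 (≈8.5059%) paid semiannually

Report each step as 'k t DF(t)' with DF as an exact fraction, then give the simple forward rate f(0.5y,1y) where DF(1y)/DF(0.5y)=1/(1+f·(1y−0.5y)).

step 1 [0.5y] zero: DF = P = 2421/2500 ≈ 0.968400
step 2 [1y] swap r/2=803/18881: DF=(1 − 803/18881·(0.968400))/(1+803/18881) = 9197/10000 ≈ 0.919700

1 1/2 2421/2500
2 1 9197/10000
f(0.5y,1y) = ((2421/2500)/(9197/10000) − 1)/(1/2) = 974/9197 ≈ 10.5904%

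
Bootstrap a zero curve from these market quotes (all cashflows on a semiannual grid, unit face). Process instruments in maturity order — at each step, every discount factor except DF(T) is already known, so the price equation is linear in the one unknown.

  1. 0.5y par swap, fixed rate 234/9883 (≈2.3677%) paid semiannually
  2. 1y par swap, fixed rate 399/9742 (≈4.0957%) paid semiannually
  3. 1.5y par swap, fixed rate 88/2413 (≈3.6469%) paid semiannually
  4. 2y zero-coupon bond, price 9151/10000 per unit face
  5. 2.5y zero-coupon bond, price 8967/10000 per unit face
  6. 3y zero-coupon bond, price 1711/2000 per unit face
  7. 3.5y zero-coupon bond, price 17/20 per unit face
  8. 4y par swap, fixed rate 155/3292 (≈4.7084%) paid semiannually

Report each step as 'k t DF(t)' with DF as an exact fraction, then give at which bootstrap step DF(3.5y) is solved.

1 1/2 9883/10000
2 1 9601/10000
3 3/2 592/625
4 2 9151/10000
5 5/2 8967/10000
6 3 1711/2000
7 7/2 17/20
8 4 1659/2000
DF(3.5y) is solved at step 7

step 1 [0.5y] swap r/2=117/9883: DF=(1 − 117/9883·(0))/(1+117/9883) = 9883/10000 ≈ 0.988300
step 2 [1y] swap r/2=399/19484: DF=(1 − 399/19484·(0.988300))/(1+399/19484) = 9601/10000 ≈ 0.960100
step 3 [1.5y] swap r/2=44/2413: DF=(1 − 44/2413·(0.988300+0.960100))/(1+44/2413) = 592/625 ≈ 0.947200
step 4 [2y] zero: DF = P = 9151/10000 ≈ 0.915100
step 5 [2.5y] zero: DF = P = 8967/10000 ≈ 0.896700
step 6 [3y] zero: DF = P = 1711/2000 ≈ 0.855500
step 7 [3.5y] zero: DF = P = 17/20 ≈ 0.850000
step 8 [4y] swap r/2=155/6584: DF=(1 − 155/6584·(0.988300+0.960100+0.947200+0.915100+0.896700+0.855500+0.850000))/(1+155/6584) = 1659/2000 ≈ 0.829500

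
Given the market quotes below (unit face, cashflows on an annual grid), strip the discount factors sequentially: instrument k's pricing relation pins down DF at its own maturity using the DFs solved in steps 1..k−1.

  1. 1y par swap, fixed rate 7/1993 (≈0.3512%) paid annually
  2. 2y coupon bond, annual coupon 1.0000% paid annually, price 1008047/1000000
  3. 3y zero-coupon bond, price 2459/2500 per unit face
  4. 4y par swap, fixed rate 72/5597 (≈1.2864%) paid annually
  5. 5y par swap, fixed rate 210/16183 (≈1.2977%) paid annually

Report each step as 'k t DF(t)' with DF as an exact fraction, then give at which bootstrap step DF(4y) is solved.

1 1 1993/2000
2 2 4941/5000
3 3 2459/2500
4 4 1187/1250
5 5 937/1000
DF(4y) is solved at step 4

step 1 [1y] swap r/1=7/1993: DF=(1 − 7/1993·(0))/(1+7/1993) = 1993/2000 ≈ 0.996500
step 2 [2y] bond c/1=1/100: DF=(1008047/1000000 − 1/100·(0.996500))/(1+1/100) = 4941/5000 ≈ 0.988200
step 3 [3y] zero: DF = P = 2459/2500 ≈ 0.983600
step 4 [4y] swap r/1=72/5597: DF=(1 − 72/5597·(0.996500+0.988200+0.983600))/(1+72/5597) = 1187/1250 ≈ 0.949600
step 5 [5y] swap r/1=210/16183: DF=(1 − 210/16183·(0.996500+0.988200+0.983600+0.949600))/(1+210/16183) = 937/1000 ≈ 0.937000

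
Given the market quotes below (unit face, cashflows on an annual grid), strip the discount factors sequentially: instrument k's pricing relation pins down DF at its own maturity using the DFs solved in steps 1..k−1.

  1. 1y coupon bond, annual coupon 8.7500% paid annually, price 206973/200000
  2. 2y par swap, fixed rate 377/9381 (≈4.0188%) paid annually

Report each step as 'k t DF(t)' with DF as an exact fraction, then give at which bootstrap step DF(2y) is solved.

step 1 [1y] bond c/1=7/80: DF=(206973/200000 − 7/80·(0))/(1+7/80) = 2379/2500 ≈ 0.951600
step 2 [2y] swap r/1=377/9381: DF=(1 − 377/9381·(0.951600))/(1+377/9381) = 4623/5000 ≈ 0.924600

1 1 2379/2500
2 2 4623/5000
DF(2y) is solved at step 2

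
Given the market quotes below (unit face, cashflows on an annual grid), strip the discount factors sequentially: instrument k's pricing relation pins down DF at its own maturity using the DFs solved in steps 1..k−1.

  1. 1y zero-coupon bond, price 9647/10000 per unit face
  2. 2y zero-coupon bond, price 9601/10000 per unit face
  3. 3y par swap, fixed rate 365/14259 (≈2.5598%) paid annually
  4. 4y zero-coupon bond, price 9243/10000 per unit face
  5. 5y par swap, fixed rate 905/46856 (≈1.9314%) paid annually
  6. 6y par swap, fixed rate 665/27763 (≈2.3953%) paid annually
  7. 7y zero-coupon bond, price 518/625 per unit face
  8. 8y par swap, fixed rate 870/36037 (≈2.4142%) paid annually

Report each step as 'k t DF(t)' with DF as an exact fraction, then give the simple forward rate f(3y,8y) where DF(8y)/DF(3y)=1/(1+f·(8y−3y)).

step 1 [1y] zero: DF = P = 9647/10000 ≈ 0.964700
step 2 [2y] zero: DF = P = 9601/10000 ≈ 0.960100
step 3 [3y] swap r/1=365/14259: DF=(1 − 365/14259·(0.964700+0.960100))/(1+365/14259) = 927/1000 ≈ 0.927000
step 4 [4y] zero: DF = P = 9243/10000 ≈ 0.924300
step 5 [5y] swap r/1=905/46856: DF=(1 − 905/46856·(0.964700+0.960100+0.927000+0.924300))/(1+905/46856) = 1819/2000 ≈ 0.909500
step 6 [6y] swap r/1=665/27763: DF=(1 − 665/27763·(0.964700+0.960100+0.927000+0.924300+0.909500))/(1+665/27763) = 867/1000 ≈ 0.867000
step 7 [7y] zero: DF = P = 518/625 ≈ 0.828800
step 8 [8y] swap r/1=870/36037: DF=(1 − 870/36037·(0.964700+0.960100+0.927000+0.924300+0.909500+0.867000+0.828800))/(1+870/36037) = 413/500 ≈ 0.826000

1 1 9647/10000
2 2 9601/10000
3 3 927/1000
4 4 9243/10000
5 5 1819/2000
6 6 867/1000
7 7 518/625
8 8 413/500
f(3y,8y) = ((927/1000)/(413/500) − 1)/(5) = 101/4130 ≈ 2.4455%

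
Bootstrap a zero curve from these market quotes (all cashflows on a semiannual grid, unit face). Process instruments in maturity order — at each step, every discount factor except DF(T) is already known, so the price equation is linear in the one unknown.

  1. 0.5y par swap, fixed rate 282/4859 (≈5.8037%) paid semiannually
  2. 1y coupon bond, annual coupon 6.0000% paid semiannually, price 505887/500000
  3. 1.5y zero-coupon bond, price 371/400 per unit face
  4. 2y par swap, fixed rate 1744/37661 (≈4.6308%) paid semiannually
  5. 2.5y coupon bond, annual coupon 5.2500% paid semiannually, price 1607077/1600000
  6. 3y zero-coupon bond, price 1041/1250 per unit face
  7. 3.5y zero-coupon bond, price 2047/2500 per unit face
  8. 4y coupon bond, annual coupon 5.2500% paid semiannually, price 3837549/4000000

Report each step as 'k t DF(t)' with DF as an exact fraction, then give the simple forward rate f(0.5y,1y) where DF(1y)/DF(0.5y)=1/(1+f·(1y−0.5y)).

1 1/2 4859/5000
2 1 477/500
3 3/2 371/400
4 2 1141/1250
5 5/2 1103/1250
6 3 1041/1250
7 7/2 2047/2500
8 4 7737/10000
f(0.5y,1y) = ((4859/5000)/(477/500) − 1)/(1/2) = 89/2385 ≈ 3.7317%

step 1 [0.5y] swap r/2=141/4859: DF=(1 − 141/4859·(0))/(1+141/4859) = 4859/5000 ≈ 0.971800
step 2 [1y] bond c/2=3/100: DF=(505887/500000 − 3/100·(0.971800))/(1+3/100) = 477/500 ≈ 0.954000
step 3 [1.5y] zero: DF = P = 371/400 ≈ 0.927500
step 4 [2y] swap r/2=872/37661: DF=(1 − 872/37661·(0.971800+0.954000+0.927500))/(1+872/37661) = 1141/1250 ≈ 0.912800
step 5 [2.5y] bond c/2=21/800: DF=(1607077/1600000 − 21/800·(0.971800+0.954000+0.927500+0.912800))/(1+21/800) = 1103/1250 ≈ 0.882400
step 6 [3y] zero: DF = P = 1041/1250 ≈ 0.832800
step 7 [3.5y] zero: DF = P = 2047/2500 ≈ 0.818800
step 8 [4y] bond c/2=21/800: DF=(3837549/4000000 − 21/800·(0.971800+0.954000+0.927500+0.912800+0.882400+0.832800+0.818800))/(1+21/800) = 7737/10000 ≈ 0.773700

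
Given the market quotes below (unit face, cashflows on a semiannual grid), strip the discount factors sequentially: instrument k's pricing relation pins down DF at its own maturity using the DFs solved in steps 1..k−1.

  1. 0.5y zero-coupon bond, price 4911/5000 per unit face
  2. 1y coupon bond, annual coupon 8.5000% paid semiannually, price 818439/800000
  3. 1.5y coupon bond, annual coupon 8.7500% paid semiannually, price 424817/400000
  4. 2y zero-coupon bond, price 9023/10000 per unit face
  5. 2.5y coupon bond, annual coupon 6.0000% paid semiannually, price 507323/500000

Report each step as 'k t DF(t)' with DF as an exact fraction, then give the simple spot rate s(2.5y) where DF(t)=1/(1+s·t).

1 1/2 4911/5000
2 1 9413/10000
3 3/2 9369/10000
4 2 9023/10000
5 5/2 1751/2000
s(2.5y) = (1/(1751/2000) − 1)/(5/2) = 498/8755 ≈ 5.6882%

step 1 [0.5y] zero: DF = P = 4911/5000 ≈ 0.982200
step 2 [1y] bond c/2=17/400: DF=(818439/800000 − 17/400·(0.982200))/(1+17/400) = 9413/10000 ≈ 0.941300
step 3 [1.5y] bond c/2=7/160: DF=(424817/400000 − 7/160·(0.982200+0.941300))/(1+7/160) = 9369/10000 ≈ 0.936900
step 4 [2y] zero: DF = P = 9023/10000 ≈ 0.902300
step 5 [2.5y] bond c/2=3/100: DF=(507323/500000 − 3/100·(0.982200+0.941300+0.936900+0.902300))/(1+3/100) = 1751/2000 ≈ 0.875500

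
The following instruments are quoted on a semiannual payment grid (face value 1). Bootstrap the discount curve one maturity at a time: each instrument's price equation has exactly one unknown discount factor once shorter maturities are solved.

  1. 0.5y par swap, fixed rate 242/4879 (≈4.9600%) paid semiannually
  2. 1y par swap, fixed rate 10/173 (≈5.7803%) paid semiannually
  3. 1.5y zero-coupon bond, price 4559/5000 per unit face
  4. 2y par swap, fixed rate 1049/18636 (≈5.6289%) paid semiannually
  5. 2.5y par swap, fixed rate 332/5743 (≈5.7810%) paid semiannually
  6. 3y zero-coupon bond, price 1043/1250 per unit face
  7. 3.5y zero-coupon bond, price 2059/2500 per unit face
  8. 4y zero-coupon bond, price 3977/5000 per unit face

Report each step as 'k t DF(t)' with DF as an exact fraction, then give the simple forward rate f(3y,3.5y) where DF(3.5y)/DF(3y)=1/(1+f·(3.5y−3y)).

step 1 [0.5y] swap r/2=121/4879: DF=(1 − 121/4879·(0))/(1+121/4879) = 4879/5000 ≈ 0.975800
step 2 [1y] swap r/2=5/173: DF=(1 − 5/173·(0.975800))/(1+5/173) = 1889/2000 ≈ 0.944500
step 3 [1.5y] zero: DF = P = 4559/5000 ≈ 0.911800
step 4 [2y] swap r/2=1049/37272: DF=(1 − 1049/37272·(0.975800+0.944500+0.911800))/(1+1049/37272) = 8951/10000 ≈ 0.895100
step 5 [2.5y] swap r/2=166/5743: DF=(1 − 166/5743·(0.975800+0.944500+0.911800+0.895100))/(1+166/5743) = 542/625 ≈ 0.867200
step 6 [3y] zero: DF = P = 1043/1250 ≈ 0.834400
step 7 [3.5y] zero: DF = P = 2059/2500 ≈ 0.823600
step 8 [4y] zero: DF = P = 3977/5000 ≈ 0.795400

1 1/2 4879/5000
2 1 1889/2000
3 3/2 4559/5000
4 2 8951/10000
5 5/2 542/625
6 3 1043/1250
7 7/2 2059/2500
8 4 3977/5000
f(3y,3.5y) = ((1043/1250)/(2059/2500) − 1)/(1/2) = 54/2059 ≈ 2.6226%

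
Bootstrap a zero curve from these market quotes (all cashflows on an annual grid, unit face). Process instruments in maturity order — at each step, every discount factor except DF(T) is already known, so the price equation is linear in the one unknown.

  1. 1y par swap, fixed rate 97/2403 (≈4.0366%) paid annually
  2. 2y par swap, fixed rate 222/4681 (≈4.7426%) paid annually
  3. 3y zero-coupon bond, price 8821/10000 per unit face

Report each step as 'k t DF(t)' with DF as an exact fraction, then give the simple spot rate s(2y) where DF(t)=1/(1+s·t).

1 1 2403/2500
2 2 1139/1250
3 3 8821/10000
s(2y) = (1/(1139/1250) − 1)/(2) = 111/2278 ≈ 4.8727%

step 1 [1y] swap r/1=97/2403: DF=(1 − 97/2403·(0))/(1+97/2403) = 2403/2500 ≈ 0.961200
step 2 [2y] swap r/1=222/4681: DF=(1 − 222/4681·(0.961200))/(1+222/4681) = 1139/1250 ≈ 0.911200
step 3 [3y] zero: DF = P = 8821/10000 ≈ 0.882100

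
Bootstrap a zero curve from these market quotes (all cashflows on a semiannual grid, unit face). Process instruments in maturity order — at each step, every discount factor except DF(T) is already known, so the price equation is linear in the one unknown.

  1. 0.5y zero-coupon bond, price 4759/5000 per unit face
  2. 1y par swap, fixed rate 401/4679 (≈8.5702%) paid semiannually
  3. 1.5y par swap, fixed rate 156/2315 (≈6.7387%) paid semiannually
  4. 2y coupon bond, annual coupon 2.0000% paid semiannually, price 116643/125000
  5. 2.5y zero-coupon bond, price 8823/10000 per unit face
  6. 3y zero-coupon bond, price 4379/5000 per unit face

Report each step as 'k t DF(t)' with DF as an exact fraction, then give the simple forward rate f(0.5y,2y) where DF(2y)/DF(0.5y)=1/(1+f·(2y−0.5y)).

step 1 [0.5y] zero: DF = P = 4759/5000 ≈ 0.951800
step 2 [1y] swap r/2=401/9358: DF=(1 − 401/9358·(0.951800))/(1+401/9358) = 4599/5000 ≈ 0.919800
step 3 [1.5y] swap r/2=78/2315: DF=(1 − 78/2315·(0.951800+0.919800))/(1+78/2315) = 1133/1250 ≈ 0.906400
step 4 [2y] bond c/2=1/100: DF=(116643/125000 − 1/100·(0.951800+0.919800+0.906400))/(1+1/100) = 2241/2500 ≈ 0.896400
step 5 [2.5y] zero: DF = P = 8823/10000 ≈ 0.882300
step 6 [3y] zero: DF = P = 4379/5000 ≈ 0.875800

1 1/2 4759/5000
2 1 4599/5000
3 3/2 1133/1250
4 2 2241/2500
5 5/2 8823/10000
6 3 4379/5000
f(0.5y,2y) = ((4759/5000)/(2241/2500) − 1)/(3/2) = 277/6723 ≈ 4.1202%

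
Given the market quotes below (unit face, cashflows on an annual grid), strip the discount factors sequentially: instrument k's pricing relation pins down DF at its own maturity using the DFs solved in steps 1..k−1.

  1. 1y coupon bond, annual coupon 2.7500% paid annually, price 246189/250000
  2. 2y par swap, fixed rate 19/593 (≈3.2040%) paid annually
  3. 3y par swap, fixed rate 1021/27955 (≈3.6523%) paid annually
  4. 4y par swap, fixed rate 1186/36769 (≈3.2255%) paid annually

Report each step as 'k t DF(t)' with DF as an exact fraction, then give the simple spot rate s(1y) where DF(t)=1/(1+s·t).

step 1 [1y] bond c/1=11/400: DF=(246189/250000 − 11/400·(0))/(1+11/400) = 599/625 ≈ 0.958400
step 2 [2y] swap r/1=19/593: DF=(1 − 19/593·(0.958400))/(1+19/593) = 587/625 ≈ 0.939200
step 3 [3y] swap r/1=1021/27955: DF=(1 − 1021/27955·(0.958400+0.939200))/(1+1021/27955) = 8979/10000 ≈ 0.897900
step 4 [4y] swap r/1=1186/36769: DF=(1 − 1186/36769·(0.958400+0.939200+0.897900))/(1+1186/36769) = 4407/5000 ≈ 0.881400

1 1 599/625
2 2 587/625
3 3 8979/10000
4 4 4407/5000
s(1y) = (1/(599/625) − 1)/(1) = 26/599 ≈ 4.3406%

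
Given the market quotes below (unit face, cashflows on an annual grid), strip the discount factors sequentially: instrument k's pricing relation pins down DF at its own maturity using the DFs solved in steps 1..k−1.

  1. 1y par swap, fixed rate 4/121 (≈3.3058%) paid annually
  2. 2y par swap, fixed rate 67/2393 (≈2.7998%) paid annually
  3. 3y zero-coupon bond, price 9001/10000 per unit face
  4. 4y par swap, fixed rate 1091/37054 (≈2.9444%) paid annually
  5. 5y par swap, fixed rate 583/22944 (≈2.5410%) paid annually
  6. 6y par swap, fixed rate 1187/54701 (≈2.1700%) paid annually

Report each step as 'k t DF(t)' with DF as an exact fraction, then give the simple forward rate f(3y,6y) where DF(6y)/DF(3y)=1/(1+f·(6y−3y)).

step 1 [1y] swap r/1=4/121: DF=(1 − 4/121·(0))/(1+4/121) = 121/125 ≈ 0.968000
step 2 [2y] swap r/1=67/2393: DF=(1 − 67/2393·(0.968000))/(1+67/2393) = 1183/1250 ≈ 0.946400
step 3 [3y] zero: DF = P = 9001/10000 ≈ 0.900100
step 4 [4y] swap r/1=1091/37054: DF=(1 − 1091/37054·(0.968000+0.946400+0.900100))/(1+1091/37054) = 8909/10000 ≈ 0.890900
step 5 [5y] swap r/1=583/22944: DF=(1 − 583/22944·(0.968000+0.946400+0.900100+0.890900))/(1+583/22944) = 4417/5000 ≈ 0.883400
step 6 [6y] swap r/1=1187/54701: DF=(1 − 1187/54701·(0.968000+0.946400+0.900100+0.890900+0.883400))/(1+1187/54701) = 8813/10000 ≈ 0.881300

1 1 121/125
2 2 1183/1250
3 3 9001/10000
4 4 8909/10000
5 5 4417/5000
6 6 8813/10000
f(3y,6y) = ((9001/10000)/(8813/10000) − 1)/(3) = 188/26439 ≈ 0.7111%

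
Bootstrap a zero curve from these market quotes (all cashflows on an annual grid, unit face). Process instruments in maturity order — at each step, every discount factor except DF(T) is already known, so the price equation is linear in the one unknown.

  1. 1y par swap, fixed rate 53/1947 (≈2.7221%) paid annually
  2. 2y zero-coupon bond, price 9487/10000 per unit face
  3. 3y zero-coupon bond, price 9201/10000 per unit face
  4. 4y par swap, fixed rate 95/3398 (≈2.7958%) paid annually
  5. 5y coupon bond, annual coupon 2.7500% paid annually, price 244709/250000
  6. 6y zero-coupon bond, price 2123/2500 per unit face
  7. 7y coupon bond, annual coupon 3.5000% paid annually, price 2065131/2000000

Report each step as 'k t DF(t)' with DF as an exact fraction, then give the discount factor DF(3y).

step 1 [1y] swap r/1=53/1947: DF=(1 − 53/1947·(0))/(1+53/1947) = 1947/2000 ≈ 0.973500
step 2 [2y] zero: DF = P = 9487/10000 ≈ 0.948700
step 3 [3y] zero: DF = P = 9201/10000 ≈ 0.920100
step 4 [4y] swap r/1=95/3398: DF=(1 − 95/3398·(0.973500+0.948700+0.920100))/(1+95/3398) = 1791/2000 ≈ 0.895500
step 5 [5y] bond c/1=11/400: DF=(244709/250000 − 11/400·(0.973500+0.948700+0.920100+0.895500))/(1+11/400) = 4263/5000 ≈ 0.852600
step 6 [6y] zero: DF = P = 2123/2500 ≈ 0.849200
step 7 [7y] bond c/1=7/200: DF=(2065131/2000000 − 7/200·(0.973500+0.948700+0.920100+0.895500+0.852600+0.849200))/(1+7/200) = 8137/10000 ≈ 0.813700

1 1 1947/2000
2 2 9487/10000
3 3 9201/10000
4 4 1791/2000
5 5 4263/5000
6 6 2123/2500
7 7 8137/10000
DF(3y) = 9201/10000 ≈ 0.920100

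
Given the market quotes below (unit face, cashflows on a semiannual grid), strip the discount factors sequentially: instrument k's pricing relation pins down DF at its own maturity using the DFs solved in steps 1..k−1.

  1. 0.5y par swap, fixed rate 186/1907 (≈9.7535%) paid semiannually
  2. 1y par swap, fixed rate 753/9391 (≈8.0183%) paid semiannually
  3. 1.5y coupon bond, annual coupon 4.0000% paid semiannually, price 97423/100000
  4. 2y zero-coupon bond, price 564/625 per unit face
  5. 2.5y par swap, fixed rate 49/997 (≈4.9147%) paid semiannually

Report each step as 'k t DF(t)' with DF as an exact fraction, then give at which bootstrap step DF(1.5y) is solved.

1 1/2 1907/2000
2 1 9247/10000
3 3/2 9183/10000
4 2 564/625
5 5/2 8873/10000
DF(1.5y) is solved at step 3

step 1 [0.5y] swap r/2=93/1907: DF=(1 − 93/1907·(0))/(1+93/1907) = 1907/2000 ≈ 0.953500
step 2 [1y] swap r/2=753/18782: DF=(1 − 753/18782·(0.953500))/(1+753/18782) = 9247/10000 ≈ 0.924700
step 3 [1.5y] bond c/2=1/50: DF=(97423/100000 − 1/50·(0.953500+0.924700))/(1+1/50) = 9183/10000 ≈ 0.918300
step 4 [2y] zero: DF = P = 564/625 ≈ 0.902400
step 5 [2.5y] swap r/2=49/1994: DF=(1 − 49/1994·(0.953500+0.924700+0.918300+0.902400))/(1+49/1994) = 8873/10000 ≈ 0.887300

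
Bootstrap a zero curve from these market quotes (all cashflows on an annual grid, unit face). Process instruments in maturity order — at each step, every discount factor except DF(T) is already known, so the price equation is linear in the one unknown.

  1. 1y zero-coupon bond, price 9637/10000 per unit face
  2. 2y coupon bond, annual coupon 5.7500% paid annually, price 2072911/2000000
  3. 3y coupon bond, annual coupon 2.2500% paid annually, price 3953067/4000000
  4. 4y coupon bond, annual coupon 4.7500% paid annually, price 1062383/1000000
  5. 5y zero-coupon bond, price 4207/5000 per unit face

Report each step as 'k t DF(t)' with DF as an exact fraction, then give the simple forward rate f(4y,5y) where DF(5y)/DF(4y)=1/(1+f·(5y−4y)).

1 1 9637/10000
2 2 9277/10000
3 3 9249/10000
4 4 1773/2000
5 5 4207/5000
f(4y,5y) = ((1773/2000)/(4207/5000) − 1)/(1) = 451/8414 ≈ 5.3601%

step 1 [1y] zero: DF = P = 9637/10000 ≈ 0.963700
step 2 [2y] bond c/1=23/400: DF=(2072911/2000000 − 23/400·(0.963700))/(1+23/400) = 9277/10000 ≈ 0.927700
step 3 [3y] bond c/1=9/400: DF=(3953067/4000000 − 9/400·(0.963700+0.927700))/(1+9/400) = 9249/10000 ≈ 0.924900
step 4 [4y] bond c/1=19/400: DF=(1062383/1000000 − 19/400·(0.963700+0.927700+0.924900))/(1+19/400) = 1773/2000 ≈ 0.886500
step 5 [5y] zero: DF = P = 4207/5000 ≈ 0.841400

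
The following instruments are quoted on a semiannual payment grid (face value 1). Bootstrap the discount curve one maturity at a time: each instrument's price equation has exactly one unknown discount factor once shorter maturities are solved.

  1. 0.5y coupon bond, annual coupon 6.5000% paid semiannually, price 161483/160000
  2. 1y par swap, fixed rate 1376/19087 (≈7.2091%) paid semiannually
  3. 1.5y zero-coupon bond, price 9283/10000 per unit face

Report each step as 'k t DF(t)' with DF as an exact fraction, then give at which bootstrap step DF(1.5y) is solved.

1 1/2 391/400
2 1 582/625
3 3/2 9283/10000
DF(1.5y) is solved at step 3

step 1 [0.5y] bond c/2=13/400: DF=(161483/160000 − 13/400·(0))/(1+13/400) = 391/400 ≈ 0.977500
step 2 [1y] swap r/2=688/19087: DF=(1 − 688/19087·(0.977500))/(1+688/19087) = 582/625 ≈ 0.931200
step 3 [1.5y] zero: DF = P = 9283/10000 ≈ 0.928300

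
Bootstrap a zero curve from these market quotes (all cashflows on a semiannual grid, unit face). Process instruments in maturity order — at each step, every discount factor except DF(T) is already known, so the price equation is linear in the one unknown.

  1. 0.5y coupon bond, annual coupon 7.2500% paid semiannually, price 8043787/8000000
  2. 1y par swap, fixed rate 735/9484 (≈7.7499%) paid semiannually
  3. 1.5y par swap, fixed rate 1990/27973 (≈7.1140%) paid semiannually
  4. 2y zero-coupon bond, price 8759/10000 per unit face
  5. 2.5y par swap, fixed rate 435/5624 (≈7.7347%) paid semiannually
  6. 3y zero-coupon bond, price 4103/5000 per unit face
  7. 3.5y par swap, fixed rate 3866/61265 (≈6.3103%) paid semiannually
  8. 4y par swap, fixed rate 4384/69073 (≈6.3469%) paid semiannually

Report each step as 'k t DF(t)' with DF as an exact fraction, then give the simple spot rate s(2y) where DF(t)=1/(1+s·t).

step 1 [0.5y] bond c/2=29/800: DF=(8043787/8000000 − 29/800·(0))/(1+29/800) = 9703/10000 ≈ 0.970300
step 2 [1y] swap r/2=735/18968: DF=(1 − 735/18968·(0.970300))/(1+735/18968) = 1853/2000 ≈ 0.926500
step 3 [1.5y] swap r/2=995/27973: DF=(1 − 995/27973·(0.970300+0.926500))/(1+995/27973) = 1801/2000 ≈ 0.900500
step 4 [2y] zero: DF = P = 8759/10000 ≈ 0.875900
step 5 [2.5y] swap r/2=435/11248: DF=(1 − 435/11248·(0.970300+0.926500+0.900500+0.875900))/(1+435/11248) = 413/500 ≈ 0.826000
step 6 [3y] zero: DF = P = 4103/5000 ≈ 0.820600
step 7 [3.5y] swap r/2=1933/61265: DF=(1 − 1933/61265·(0.970300+0.926500+0.900500+0.875900+0.826000+0.820600))/(1+1933/61265) = 8067/10000 ≈ 0.806700
step 8 [4y] swap r/2=2192/69073: DF=(1 − 2192/69073·(0.970300+0.926500+0.900500+0.875900+0.826000+0.820600+0.806700))/(1+2192/69073) = 488/625 ≈ 0.780800

1 1/2 9703/10000
2 1 1853/2000
3 3/2 1801/2000
4 2 8759/10000
5 5/2 413/500
6 3 4103/5000
7 7/2 8067/10000
8 4 488/625
s(2y) = (1/(8759/10000) − 1)/(2) = 1241/17518 ≈ 7.0841%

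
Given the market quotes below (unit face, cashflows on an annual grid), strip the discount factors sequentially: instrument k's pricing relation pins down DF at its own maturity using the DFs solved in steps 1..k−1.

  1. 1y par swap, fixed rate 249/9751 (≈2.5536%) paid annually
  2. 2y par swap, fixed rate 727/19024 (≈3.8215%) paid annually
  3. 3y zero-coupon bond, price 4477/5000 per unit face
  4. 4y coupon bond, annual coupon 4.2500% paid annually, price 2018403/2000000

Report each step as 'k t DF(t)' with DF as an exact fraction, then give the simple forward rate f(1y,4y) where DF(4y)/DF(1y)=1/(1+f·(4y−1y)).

step 1 [1y] swap r/1=249/9751: DF=(1 − 249/9751·(0))/(1+249/9751) = 9751/10000 ≈ 0.975100
step 2 [2y] swap r/1=727/19024: DF=(1 − 727/19024·(0.975100))/(1+727/19024) = 9273/10000 ≈ 0.927300
step 3 [3y] zero: DF = P = 4477/5000 ≈ 0.895400
step 4 [4y] bond c/1=17/400: DF=(2018403/2000000 − 17/400·(0.975100+0.927300+0.895400))/(1+17/400) = 427/500 ≈ 0.854000

1 1 9751/10000
2 2 9273/10000
3 3 4477/5000
4 4 427/500
f(1y,4y) = ((9751/10000)/(427/500) − 1)/(3) = 173/3660 ≈ 4.7268%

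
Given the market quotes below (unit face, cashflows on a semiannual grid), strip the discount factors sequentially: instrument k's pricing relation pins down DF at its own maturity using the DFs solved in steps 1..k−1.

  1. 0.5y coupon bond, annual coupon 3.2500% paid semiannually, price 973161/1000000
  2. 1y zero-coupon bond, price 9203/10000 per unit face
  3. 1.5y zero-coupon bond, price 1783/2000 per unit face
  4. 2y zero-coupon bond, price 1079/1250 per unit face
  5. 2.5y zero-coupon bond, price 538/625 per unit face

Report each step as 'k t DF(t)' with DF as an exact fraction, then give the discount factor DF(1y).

1 1/2 1197/1250
2 1 9203/10000
3 3/2 1783/2000
4 2 1079/1250
5 5/2 538/625
DF(1y) = 9203/10000 ≈ 0.920300

step 1 [0.5y] bond c/2=13/800: DF=(973161/1000000 − 13/800·(0))/(1+13/800) = 1197/1250 ≈ 0.957600
step 2 [1y] zero: DF = P = 9203/10000 ≈ 0.920300
step 3 [1.5y] zero: DF = P = 1783/2000 ≈ 0.891500
step 4 [2y] zero: DF = P = 1079/1250 ≈ 0.863200
step 5 [2.5y] zero: DF = P = 538/625 ≈ 0.860800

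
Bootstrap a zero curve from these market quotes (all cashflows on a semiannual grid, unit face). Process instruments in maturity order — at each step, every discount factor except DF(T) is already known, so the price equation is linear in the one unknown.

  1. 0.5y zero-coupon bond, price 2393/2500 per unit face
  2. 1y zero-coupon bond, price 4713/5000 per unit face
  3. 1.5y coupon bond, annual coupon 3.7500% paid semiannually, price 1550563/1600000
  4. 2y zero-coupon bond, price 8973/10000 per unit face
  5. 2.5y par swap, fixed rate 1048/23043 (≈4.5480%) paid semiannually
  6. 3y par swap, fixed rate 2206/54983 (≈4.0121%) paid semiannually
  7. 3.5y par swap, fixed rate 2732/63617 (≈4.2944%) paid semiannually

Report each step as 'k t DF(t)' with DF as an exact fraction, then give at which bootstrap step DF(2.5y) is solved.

1 1/2 2393/2500
2 1 4713/5000
3 3/2 9163/10000
4 2 8973/10000
5 5/2 1119/1250
6 3 8897/10000
7 7/2 4317/5000
DF(2.5y) is solved at step 5

step 1 [0.5y] zero: DF = P = 2393/2500 ≈ 0.957200
step 2 [1y] zero: DF = P = 4713/5000 ≈ 0.942600
step 3 [1.5y] bond c/2=3/160: DF=(1550563/1600000 − 3/160·(0.957200+0.942600))/(1+3/160) = 9163/10000 ≈ 0.916300
step 4 [2y] zero: DF = P = 8973/10000 ≈ 0.897300
step 5 [2.5y] swap r/2=524/23043: DF=(1 − 524/23043·(0.957200+0.942600+0.916300+0.897300))/(1+524/23043) = 1119/1250 ≈ 0.895200
step 6 [3y] swap r/2=1103/54983: DF=(1 − 1103/54983·(0.957200+0.942600+0.916300+0.897300+0.895200))/(1+1103/54983) = 8897/10000 ≈ 0.889700
step 7 [3.5y] swap r/2=1366/63617: DF=(1 − 1366/63617·(0.957200+0.942600+0.916300+0.897300+0.895200+0.889700))/(1+1366/63617) = 4317/5000 ≈ 0.863400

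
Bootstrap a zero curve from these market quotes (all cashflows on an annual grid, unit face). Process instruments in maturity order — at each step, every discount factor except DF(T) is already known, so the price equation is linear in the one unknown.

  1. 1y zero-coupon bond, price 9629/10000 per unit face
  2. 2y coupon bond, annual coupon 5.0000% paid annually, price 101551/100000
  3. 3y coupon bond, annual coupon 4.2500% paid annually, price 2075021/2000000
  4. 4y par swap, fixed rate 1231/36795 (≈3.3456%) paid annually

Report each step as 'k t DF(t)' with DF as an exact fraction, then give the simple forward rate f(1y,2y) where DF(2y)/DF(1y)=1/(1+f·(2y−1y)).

1 1 9629/10000
2 2 9213/10000
3 3 574/625
4 4 8769/10000
f(1y,2y) = ((9629/10000)/(9213/10000) − 1)/(1) = 416/9213 ≈ 4.5154%

step 1 [1y] zero: DF = P = 9629/10000 ≈ 0.962900
step 2 [2y] bond c/1=1/20: DF=(101551/100000 − 1/20·(0.962900))/(1+1/20) = 9213/10000 ≈ 0.921300
step 3 [3y] bond c/1=17/400: DF=(2075021/2000000 − 17/400·(0.962900+0.921300))/(1+17/400) = 574/625 ≈ 0.918400
step 4 [4y] swap r/1=1231/36795: DF=(1 − 1231/36795·(0.962900+0.921300+0.918400))/(1+1231/36795) = 8769/10000 ≈ 0.876900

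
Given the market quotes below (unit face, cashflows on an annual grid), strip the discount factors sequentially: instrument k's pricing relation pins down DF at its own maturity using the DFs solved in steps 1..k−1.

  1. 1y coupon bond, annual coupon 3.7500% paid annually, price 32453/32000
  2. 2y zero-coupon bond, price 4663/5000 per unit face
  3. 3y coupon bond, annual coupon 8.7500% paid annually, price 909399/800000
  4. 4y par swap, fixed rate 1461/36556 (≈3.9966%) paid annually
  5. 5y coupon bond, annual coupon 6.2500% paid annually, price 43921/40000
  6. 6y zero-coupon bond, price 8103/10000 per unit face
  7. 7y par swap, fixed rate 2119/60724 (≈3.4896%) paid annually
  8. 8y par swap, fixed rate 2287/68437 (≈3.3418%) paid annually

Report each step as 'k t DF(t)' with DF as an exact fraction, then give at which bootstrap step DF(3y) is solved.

step 1 [1y] bond c/1=3/80: DF=(32453/32000 − 3/80·(0))/(1+3/80) = 391/400 ≈ 0.977500
step 2 [2y] zero: DF = P = 4663/5000 ≈ 0.932600
step 3 [3y] bond c/1=7/80: DF=(909399/800000 − 7/80·(0.977500+0.932600))/(1+7/80) = 2229/2500 ≈ 0.891600
step 4 [4y] swap r/1=1461/36556: DF=(1 − 1461/36556·(0.977500+0.932600+0.891600))/(1+1461/36556) = 8539/10000 ≈ 0.853900
step 5 [5y] bond c/1=1/16: DF=(43921/40000 − 1/16·(0.977500+0.932600+0.891600+0.853900))/(1+1/16) = 1023/1250 ≈ 0.818400
step 6 [6y] zero: DF = P = 8103/10000 ≈ 0.810300
step 7 [7y] swap r/1=2119/60724: DF=(1 − 2119/60724·(0.977500+0.932600+0.891600+0.853900+0.818400+0.810300))/(1+2119/60724) = 7881/10000 ≈ 0.788100
step 8 [8y] swap r/1=2287/68437: DF=(1 − 2287/68437·(0.977500+0.932600+0.891600+0.853900+0.818400+0.810300+0.788100))/(1+2287/68437) = 7713/10000 ≈ 0.771300

1 1 391/400
2 2 4663/5000
3 3 2229/2500
4 4 8539/10000
5 5 1023/1250
6 6 8103/10000
7 7 7881/10000
8 8 7713/10000
DF(3y) is solved at step 3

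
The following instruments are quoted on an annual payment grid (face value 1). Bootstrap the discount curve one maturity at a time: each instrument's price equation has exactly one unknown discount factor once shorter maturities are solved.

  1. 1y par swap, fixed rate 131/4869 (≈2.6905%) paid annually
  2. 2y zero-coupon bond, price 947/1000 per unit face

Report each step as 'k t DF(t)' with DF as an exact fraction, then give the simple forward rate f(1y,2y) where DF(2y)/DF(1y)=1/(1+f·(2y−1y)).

1 1 4869/5000
2 2 947/1000
f(1y,2y) = ((4869/5000)/(947/1000) − 1)/(1) = 134/4735 ≈ 2.8300%

step 1 [1y] swap r/1=131/4869: DF=(1 − 131/4869·(0))/(1+131/4869) = 4869/5000 ≈ 0.973800
step 2 [2y] zero: DF = P = 947/1000 ≈ 0.947000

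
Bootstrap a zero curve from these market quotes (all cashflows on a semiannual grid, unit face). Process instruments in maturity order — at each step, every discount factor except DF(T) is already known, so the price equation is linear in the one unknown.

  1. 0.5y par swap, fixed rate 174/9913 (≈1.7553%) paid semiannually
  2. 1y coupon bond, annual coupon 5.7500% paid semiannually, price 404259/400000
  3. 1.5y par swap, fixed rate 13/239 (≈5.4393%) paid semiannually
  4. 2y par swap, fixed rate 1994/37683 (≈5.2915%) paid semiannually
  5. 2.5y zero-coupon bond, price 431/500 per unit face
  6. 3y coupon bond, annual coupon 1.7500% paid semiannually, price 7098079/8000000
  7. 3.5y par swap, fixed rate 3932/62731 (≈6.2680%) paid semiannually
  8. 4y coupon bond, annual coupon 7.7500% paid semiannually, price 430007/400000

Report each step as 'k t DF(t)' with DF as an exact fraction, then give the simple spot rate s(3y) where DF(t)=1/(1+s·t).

1 1/2 9913/10000
2 1 9547/10000
3 3/2 461/500
4 2 9003/10000
5 5/2 431/500
6 3 4197/5000
7 7/2 4017/5000
8 4 8009/10000
s(3y) = (1/(4197/5000) − 1)/(3) = 803/12591 ≈ 6.3776%

step 1 [0.5y] swap r/2=87/9913: DF=(1 − 87/9913·(0))/(1+87/9913) = 9913/10000 ≈ 0.991300
step 2 [1y] bond c/2=23/800: DF=(404259/400000 − 23/800·(0.991300))/(1+23/800) = 9547/10000 ≈ 0.954700
step 3 [1.5y] swap r/2=13/478: DF=(1 − 13/478·(0.991300+0.954700))/(1+13/478) = 461/500 ≈ 0.922000
step 4 [2y] swap r/2=997/37683: DF=(1 − 997/37683·(0.991300+0.954700+0.922000))/(1+997/37683) = 9003/10000 ≈ 0.900300
step 5 [2.5y] zero: DF = P = 431/500 ≈ 0.862000
step 6 [3y] bond c/2=7/800: DF=(7098079/8000000 − 7/800·(0.991300+0.954700+0.922000+0.900300+0.862000))/(1+7/800) = 4197/5000 ≈ 0.839400
step 7 [3.5y] swap r/2=1966/62731: DF=(1 − 1966/62731·(0.991300+0.954700+0.922000+0.900300+0.862000+0.839400))/(1+1966/62731) = 4017/5000 ≈ 0.803400
step 8 [4y] bond c/2=31/800: DF=(430007/400000 − 31/800·(0.991300+0.954700+0.922000+0.900300+0.862000+0.839400+0.803400))/(1+31/800) = 8009/10000 ≈ 0.800900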